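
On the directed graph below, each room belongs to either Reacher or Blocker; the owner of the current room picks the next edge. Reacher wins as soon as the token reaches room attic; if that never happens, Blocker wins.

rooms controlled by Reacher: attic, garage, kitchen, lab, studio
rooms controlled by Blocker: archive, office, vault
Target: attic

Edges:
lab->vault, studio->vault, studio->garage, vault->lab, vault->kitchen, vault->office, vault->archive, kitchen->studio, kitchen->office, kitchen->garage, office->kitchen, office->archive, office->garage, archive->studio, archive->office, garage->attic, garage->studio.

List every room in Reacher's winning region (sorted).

A0 = {attic}
A1: add {garage} — garage (Reacher) has garage→attic.
A2: add {kitchen, studio} — studio (Reacher) has studio→garage; kitchen (Reacher) has kitchen→garage.
A3 = A2; e.g. lab (Reacher) has no edge into A2. Fixed point.
Reacher's winning region = {attic, garage, kitchen, studio}.

attic, garage, kitchen, studio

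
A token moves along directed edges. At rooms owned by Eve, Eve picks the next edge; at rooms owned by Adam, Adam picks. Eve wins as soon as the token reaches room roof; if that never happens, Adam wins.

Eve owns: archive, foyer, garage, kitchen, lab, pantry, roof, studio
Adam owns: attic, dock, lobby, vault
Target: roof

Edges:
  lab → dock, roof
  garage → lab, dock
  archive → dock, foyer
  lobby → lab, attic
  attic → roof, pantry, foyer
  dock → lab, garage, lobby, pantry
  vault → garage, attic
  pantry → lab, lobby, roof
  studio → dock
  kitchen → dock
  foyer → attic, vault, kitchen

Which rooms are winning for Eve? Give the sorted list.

A0 = {roof}
A1: add {lab, pantry} — lab (Eve) has lab→roof; pantry (Eve) has pantry→roof.
A2: add {garage} — garage (Eve) has garage→lab.
A3 = A2; e.g. archive (Eve) has no edge into A2. Fixed point.
Eve's winning region = {garage, lab, pantry, roof}.

garage, lab, pantry, roof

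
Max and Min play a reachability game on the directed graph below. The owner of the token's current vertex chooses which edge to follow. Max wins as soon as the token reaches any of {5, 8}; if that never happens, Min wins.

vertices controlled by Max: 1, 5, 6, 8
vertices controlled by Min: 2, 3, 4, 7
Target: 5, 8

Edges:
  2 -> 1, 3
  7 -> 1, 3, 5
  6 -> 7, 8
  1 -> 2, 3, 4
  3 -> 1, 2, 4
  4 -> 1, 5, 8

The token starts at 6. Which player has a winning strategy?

Max

A0 = {5, 8}
A1: add {6} — 6 (Max) has 6→8.
A2 = A1; e.g. 1 (Max) has no edge into A1. Fixed point.
6 ∈ A1, so Max can force the target.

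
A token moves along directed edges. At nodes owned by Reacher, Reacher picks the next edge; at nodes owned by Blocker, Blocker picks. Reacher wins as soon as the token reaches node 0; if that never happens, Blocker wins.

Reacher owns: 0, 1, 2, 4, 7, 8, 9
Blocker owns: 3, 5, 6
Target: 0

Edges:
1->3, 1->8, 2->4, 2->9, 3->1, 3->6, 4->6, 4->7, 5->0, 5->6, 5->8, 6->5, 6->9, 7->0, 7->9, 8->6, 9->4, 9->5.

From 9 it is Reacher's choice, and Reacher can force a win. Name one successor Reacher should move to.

4

A0 = {0}
A1: add {7} — 7 (Reacher) has 7→0.
A2: add {4} — 4 (Reacher) has 4→7.
A3: add {2, 9} — 2 (Reacher) has 2→4; 9 (Reacher) has 9→4.
A4 = A3; e.g. 1 (Reacher) has no edge into A3. Fixed point.
From 9, successor 4 is in the attractor (rank 2); the other successor 5 is not.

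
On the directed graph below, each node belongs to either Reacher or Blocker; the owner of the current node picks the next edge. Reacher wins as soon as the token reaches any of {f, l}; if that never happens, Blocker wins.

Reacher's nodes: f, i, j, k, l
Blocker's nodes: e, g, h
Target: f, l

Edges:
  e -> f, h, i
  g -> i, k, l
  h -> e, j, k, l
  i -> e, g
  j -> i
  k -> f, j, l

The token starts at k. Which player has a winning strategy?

Reacher

A0 = {f, l}
A1: add {k} — k (Reacher) has k→f.
A2 = A1; e.g. e (Blocker) can still go to h. Fixed point.
k ∈ A1, so Reacher can force the target.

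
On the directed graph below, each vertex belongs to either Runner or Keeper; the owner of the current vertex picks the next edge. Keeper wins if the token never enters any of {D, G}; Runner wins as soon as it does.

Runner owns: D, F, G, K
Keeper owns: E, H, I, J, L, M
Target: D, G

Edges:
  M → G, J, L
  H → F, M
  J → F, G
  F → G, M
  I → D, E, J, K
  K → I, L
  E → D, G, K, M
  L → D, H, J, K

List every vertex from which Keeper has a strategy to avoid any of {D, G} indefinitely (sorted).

E, H, I, K, L, M

A0 = {D, G}
A1: add {F} — F (Runner) has F→G.
A2: add {J} — J (Keeper): all of {F, G} already in.
A3 = A2; e.g. E (Keeper) can still go to K. Fixed point.
Runner's attractor = {D, F, G, J}; Keeper avoids the target exactly from the complement.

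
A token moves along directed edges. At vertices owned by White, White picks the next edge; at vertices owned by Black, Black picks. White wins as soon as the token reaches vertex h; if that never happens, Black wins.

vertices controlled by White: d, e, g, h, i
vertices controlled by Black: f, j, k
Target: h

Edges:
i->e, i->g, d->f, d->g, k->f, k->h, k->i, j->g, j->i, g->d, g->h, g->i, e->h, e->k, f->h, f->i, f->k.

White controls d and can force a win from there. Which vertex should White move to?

g

A0 = {h}
A1: add {e, g} — e (White) has e→h; g (White) has g→h.
A2: add {d, i} — d (White) has d→g; i (White) has i→e.
A3: add {j} — j (Black): all of {g, i} already in.
A4 = A3; e.g. f (Black) can still go to k. Fixed point.
From d, successor g is in the attractor (rank 1); the other successor f is not.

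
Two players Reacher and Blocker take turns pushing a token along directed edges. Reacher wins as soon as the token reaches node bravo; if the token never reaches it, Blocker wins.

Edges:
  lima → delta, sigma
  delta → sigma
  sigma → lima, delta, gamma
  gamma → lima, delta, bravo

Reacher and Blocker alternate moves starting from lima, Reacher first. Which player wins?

Blocker

Track states (vertex, player-to-move).
A0 = {(bravo,Reacher), (bravo,Blocker)}
A1: add {(gamma,Reacher)}.
A2 = A1; e.g. (lima,Reacher) stays out. (lima,Reacher) never enters ⇒ Blocker avoids the target.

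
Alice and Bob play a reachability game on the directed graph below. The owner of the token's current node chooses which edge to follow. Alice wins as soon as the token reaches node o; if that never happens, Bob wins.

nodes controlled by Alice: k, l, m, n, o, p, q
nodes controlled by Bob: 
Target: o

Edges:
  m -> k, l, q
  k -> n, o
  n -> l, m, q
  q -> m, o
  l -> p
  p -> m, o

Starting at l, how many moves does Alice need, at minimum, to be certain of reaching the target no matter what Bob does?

2

A0 = {o}
A1: add {k, p, q} — k (Alice) has k→o; p (Alice) has p→o; q (Alice) has q→o.
A2: add {l, m, n} — l (Alice) has l→p; m (Alice) has m→k; n (Alice) has n→q.
A2 = all vertices. Fixed point.
l enters the attractor at level 2, so Alice can force the target in 2 moves from there.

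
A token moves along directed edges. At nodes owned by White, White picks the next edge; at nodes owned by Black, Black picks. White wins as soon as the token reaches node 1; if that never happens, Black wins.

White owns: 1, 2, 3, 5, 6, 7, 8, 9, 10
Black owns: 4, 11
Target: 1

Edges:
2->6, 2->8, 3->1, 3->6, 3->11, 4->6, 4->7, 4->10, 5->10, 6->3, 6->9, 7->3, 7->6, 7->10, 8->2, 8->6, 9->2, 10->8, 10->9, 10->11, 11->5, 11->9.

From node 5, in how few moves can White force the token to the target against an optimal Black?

A0 = {1}
A1: add {3} — 3 (White) has 3→1.
A2: add {6, 7} — 6 (White) has 6→3; 7 (White) has 7→3.
A3: add {2, 8} — 2 (White) has 2→6; 8 (White) has 8→6.
A4: add {9, 10} — 9 (White) has 9→2; 10 (White) has 10→8.
A5: add {4, 5} — 4 (Black): all of {6, 7, 10} already in; 5 (White) has 5→10.
5 enters the attractor at level 5, so White can force the target in 5 moves from there.

5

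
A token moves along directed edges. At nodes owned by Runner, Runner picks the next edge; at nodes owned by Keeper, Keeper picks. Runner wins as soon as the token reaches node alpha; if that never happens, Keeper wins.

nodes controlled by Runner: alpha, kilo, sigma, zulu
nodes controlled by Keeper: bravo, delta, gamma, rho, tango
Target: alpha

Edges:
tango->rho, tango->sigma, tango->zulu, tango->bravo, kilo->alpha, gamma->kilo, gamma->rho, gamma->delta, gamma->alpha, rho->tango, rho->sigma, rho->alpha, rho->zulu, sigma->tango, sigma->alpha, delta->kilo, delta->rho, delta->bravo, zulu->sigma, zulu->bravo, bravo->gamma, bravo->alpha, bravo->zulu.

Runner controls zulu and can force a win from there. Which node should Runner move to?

A0 = {alpha}
A1: add {kilo, sigma} — kilo (Runner) has kilo→alpha; sigma (Runner) has sigma→alpha.
A2: add {zulu} — zulu (Runner) has zulu→sigma.
A3 = A2; e.g. tango (Keeper) can still go to rho. Fixed point.
From zulu, successor sigma is in the attractor (rank 1); the other successor bravo is not.

sigma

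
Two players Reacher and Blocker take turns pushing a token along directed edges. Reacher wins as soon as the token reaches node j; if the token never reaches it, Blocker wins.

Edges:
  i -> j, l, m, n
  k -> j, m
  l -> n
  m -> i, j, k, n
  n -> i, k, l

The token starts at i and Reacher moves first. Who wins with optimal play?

Reacher

Track states (vertex, player-to-move).
A0 = {(j,Reacher), (j,Blocker)}
A1: add {(i,Reacher), (k,Reacher), (m,Reacher)}.
(i,Reacher) ∈ A1 ⇒ Reacher forces the target.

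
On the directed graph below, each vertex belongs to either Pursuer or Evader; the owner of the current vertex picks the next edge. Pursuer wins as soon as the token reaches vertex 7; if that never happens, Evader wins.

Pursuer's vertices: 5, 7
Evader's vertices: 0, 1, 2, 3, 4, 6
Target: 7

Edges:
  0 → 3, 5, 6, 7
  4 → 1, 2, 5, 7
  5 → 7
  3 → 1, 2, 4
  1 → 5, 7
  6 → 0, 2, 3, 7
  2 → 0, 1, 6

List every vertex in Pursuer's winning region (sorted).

1, 5, 7

A0 = {7}
A1: add {5} — 5 (Pursuer) has 5→7.
A2: add {1} — 1 (Evader): all of {5, 7} already in.
A3 = A2; e.g. 0 (Evader) can still go to 3. Fixed point.
Pursuer's winning region = {1, 5, 7}.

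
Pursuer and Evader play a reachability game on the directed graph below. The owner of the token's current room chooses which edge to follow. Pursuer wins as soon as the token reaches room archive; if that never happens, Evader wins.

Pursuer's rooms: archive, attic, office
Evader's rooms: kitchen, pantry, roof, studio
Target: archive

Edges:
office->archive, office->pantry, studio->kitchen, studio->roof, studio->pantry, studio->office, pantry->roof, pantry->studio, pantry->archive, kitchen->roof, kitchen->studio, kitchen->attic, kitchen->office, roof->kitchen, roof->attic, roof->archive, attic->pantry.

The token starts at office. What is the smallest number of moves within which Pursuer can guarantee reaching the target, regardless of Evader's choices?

1

A0 = {archive}
A1: add {office} — office (Pursuer) has office→archive.
A2 = A1; e.g. kitchen (Evader) can still go to roof. Fixed point.
office enters the attractor at level 1, so Pursuer can force the target in 1 move from there.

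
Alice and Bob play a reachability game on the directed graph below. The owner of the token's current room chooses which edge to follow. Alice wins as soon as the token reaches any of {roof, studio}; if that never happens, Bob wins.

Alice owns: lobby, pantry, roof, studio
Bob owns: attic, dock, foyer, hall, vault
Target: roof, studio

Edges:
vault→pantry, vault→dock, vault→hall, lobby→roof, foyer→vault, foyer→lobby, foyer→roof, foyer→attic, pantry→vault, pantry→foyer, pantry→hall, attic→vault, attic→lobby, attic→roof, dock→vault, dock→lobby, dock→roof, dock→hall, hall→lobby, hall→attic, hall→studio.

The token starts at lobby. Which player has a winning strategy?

A0 = {roof, studio}
A1: add {lobby} — lobby (Alice) has lobby→roof.
A2 = A1; e.g. vault (Bob) can still go to pantry. Fixed point.
lobby ∈ A1, so Alice can force the target.

Alice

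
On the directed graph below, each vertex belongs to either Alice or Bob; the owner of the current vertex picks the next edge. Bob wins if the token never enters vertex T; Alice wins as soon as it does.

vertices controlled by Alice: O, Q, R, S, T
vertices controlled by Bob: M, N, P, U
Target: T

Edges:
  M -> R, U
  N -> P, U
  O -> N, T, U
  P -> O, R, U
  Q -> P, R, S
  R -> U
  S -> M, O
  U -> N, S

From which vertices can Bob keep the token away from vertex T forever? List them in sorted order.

M, N, P, R, U

A0 = {T}
A1: add {O} — O (Alice) has O→T.
A2: add {S} — S (Alice) has S→O.
A3: add {Q} — Q (Alice) has Q→S.
A4 = A3; e.g. M (Bob) can still go to R. Fixed point.
Alice's attractor = {O, Q, S, T}; Bob avoids the target exactly from the complement.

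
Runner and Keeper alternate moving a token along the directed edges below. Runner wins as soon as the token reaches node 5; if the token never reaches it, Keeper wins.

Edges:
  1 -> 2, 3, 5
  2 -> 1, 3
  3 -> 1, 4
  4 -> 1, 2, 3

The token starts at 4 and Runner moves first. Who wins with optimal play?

Track states (vertex, player-to-move).
A0 = {(5,Runner), (5,Keeper)}
A1: add {(1,Runner)}.
A2 = A1; e.g. (1,Keeper) stays out. (4,Runner) never enters ⇒ Keeper avoids the target.

Keeper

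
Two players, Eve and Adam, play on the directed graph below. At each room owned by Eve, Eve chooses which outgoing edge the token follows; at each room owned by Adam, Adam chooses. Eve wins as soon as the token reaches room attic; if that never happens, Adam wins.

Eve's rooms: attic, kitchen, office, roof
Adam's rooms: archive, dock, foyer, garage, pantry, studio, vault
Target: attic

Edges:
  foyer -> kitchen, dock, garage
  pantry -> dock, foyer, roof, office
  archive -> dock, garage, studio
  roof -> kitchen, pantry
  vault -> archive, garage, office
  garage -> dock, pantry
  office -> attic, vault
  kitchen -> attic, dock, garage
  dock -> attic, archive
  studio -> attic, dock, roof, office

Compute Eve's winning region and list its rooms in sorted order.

attic, kitchen, office, roof

A0 = {attic}
A1: add {kitchen, office} — kitchen (Eve) has kitchen→attic; office (Eve) has office→attic.
A2: add {roof} — roof (Eve) has roof→kitchen.
A3 = A2; e.g. dock (Adam) can still go to archive. Fixed point.
Eve's winning region = {attic, kitchen, office, roof}.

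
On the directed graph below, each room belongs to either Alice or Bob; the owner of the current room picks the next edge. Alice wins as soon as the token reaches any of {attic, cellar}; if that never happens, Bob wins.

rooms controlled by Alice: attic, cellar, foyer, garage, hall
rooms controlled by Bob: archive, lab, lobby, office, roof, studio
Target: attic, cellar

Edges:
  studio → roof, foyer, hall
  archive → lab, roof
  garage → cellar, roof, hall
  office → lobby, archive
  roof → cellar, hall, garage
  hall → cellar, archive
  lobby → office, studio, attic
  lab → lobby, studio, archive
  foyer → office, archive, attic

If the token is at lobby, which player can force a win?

A0 = {attic, cellar}
A1: add {foyer, garage, hall} — foyer (Alice) has foyer→attic; hall (Alice) has hall→cellar; garage (Alice) has garage→cellar.
A2: add {roof} — roof (Bob): all of {cellar, hall, garage} already in.
A3: add {studio} — studio (Bob): all of {roof, foyer, hall} already in.
A4 = A3; e.g. lab (Bob) can still go to lobby. Fixed point.
lobby never enters the attractor, so Bob can avoid the target forever.

Bob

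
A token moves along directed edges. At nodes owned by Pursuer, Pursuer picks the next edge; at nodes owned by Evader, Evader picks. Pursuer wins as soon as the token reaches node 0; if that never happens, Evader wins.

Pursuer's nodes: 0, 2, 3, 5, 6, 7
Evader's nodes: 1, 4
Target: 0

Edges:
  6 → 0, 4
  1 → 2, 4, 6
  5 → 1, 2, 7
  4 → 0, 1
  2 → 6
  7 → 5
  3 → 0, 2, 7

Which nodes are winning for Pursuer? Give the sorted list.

A0 = {0}
A1: add {3, 6} — 3 (Pursuer) has 3→0; 6 (Pursuer) has 6→0.
A2: add {2} — 2 (Pursuer) has 2→6.
A3: add {5} — 5 (Pursuer) has 5→2.
A4: add {7} — 7 (Pursuer) has 7→5.
A5 = A4; e.g. 1 (Evader) can still go to 4. Fixed point.
Pursuer's winning region = {0, 2, 3, 5, 6, 7}.

0, 2, 3, 5, 6, 7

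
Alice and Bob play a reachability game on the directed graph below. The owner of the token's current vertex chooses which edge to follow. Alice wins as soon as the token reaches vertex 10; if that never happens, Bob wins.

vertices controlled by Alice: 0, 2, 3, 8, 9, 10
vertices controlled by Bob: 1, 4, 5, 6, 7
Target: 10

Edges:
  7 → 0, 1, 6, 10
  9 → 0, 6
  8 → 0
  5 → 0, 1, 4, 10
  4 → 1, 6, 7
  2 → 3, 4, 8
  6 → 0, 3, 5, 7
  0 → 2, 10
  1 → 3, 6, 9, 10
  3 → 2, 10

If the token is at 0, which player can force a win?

A0 = {10}
A1: add {0, 3} — 0 (Alice) has 0→10; 3 (Alice) has 3→10.
0 ∈ A1, so Alice can force the target.

Alice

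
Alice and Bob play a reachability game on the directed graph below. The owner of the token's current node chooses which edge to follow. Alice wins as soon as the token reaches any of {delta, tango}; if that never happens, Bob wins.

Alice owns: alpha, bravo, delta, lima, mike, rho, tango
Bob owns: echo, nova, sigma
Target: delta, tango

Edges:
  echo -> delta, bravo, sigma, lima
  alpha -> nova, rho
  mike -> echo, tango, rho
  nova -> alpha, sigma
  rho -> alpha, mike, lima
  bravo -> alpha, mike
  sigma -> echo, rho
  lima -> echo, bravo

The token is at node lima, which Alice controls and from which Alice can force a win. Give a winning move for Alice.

bravo

A0 = {delta, tango}
A1: add {mike} — mike (Alice) has mike→tango.
A2: add {bravo, rho} — rho (Alice) has rho→mike; bravo (Alice) has bravo→mike.
A3: add {alpha, lima} — alpha (Alice) has alpha→rho; lima (Alice) has lima→bravo.
A4 = A3; e.g. echo (Bob) can still go to sigma. Fixed point.
From lima, successor bravo is in the attractor (rank 2); the other successor echo is not.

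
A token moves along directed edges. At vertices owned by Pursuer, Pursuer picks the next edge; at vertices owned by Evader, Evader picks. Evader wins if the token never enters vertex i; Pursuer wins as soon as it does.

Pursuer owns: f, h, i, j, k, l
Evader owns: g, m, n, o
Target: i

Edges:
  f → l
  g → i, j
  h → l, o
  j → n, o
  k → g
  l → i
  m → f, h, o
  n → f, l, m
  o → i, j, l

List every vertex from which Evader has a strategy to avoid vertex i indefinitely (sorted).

g, j, k, m, n, o

A0 = {i}
A1: add {l} — l (Pursuer) has l→i.
A2: add {f, h} — f (Pursuer) has f→l; h (Pursuer) has h→l.
A3 = A2; e.g. g (Evader) can still go to j. Fixed point.
Pursuer's attractor = {f, h, i, l}; Evader avoids the target exactly from the complement.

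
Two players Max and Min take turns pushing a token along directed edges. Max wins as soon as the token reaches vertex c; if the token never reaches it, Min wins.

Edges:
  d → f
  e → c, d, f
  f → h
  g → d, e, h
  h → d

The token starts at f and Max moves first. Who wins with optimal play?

Min

Track states (vertex, player-to-move).
A0 = {(c,Max), (c,Min)}
A1: add {(e,Max)}.
A2 = A1; e.g. (d,Max) stays out. (f,Max) never enters ⇒ Min avoids the target.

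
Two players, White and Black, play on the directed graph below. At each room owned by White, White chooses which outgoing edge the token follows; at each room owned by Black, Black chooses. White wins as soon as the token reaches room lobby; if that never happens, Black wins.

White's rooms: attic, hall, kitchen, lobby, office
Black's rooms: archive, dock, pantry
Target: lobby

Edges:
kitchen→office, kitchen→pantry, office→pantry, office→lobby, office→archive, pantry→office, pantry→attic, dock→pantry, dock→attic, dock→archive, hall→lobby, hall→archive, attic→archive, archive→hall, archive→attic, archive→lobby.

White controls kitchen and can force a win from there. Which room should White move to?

A0 = {lobby}
A1: add {hall, office} — office (White) has office→lobby; hall (White) has hall→lobby.
A2: add {kitchen} — kitchen (White) has kitchen→office.
A3 = A2; e.g. pantry (Black) can still go to attic. Fixed point.
From kitchen, successor office is in the attractor (rank 1); the other successor pantry is not.

office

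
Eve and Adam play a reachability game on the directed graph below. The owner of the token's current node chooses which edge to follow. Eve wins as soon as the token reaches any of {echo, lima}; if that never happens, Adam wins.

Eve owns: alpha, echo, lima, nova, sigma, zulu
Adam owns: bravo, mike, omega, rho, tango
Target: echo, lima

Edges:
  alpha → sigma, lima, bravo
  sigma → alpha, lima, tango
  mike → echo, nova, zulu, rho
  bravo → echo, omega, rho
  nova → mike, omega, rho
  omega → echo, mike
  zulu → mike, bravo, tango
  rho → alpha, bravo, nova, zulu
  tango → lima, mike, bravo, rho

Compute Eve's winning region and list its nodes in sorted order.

A0 = {echo, lima}
A1: add {alpha, sigma} — alpha (Eve) has alpha→lima; sigma (Eve) has sigma→lima.
A2 = A1; e.g. mike (Adam) can still go to nova. Fixed point.
Eve's winning region = {alpha, echo, lima, sigma}.

alpha, echo, lima, sigma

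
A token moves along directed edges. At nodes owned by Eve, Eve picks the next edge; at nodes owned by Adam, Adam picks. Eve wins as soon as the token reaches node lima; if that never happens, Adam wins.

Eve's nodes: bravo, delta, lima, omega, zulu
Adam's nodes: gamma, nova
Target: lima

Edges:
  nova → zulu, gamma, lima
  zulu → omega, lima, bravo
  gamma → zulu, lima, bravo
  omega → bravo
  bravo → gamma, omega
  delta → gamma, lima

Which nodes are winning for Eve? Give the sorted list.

A0 = {lima}
A1: add {delta, zulu} — zulu (Eve) has zulu→lima; delta (Eve) has delta→lima.
A2 = A1; e.g. nova (Adam) can still go to gamma. Fixed point.
Eve's winning region = {delta, lima, zulu}.

delta, lima, zulu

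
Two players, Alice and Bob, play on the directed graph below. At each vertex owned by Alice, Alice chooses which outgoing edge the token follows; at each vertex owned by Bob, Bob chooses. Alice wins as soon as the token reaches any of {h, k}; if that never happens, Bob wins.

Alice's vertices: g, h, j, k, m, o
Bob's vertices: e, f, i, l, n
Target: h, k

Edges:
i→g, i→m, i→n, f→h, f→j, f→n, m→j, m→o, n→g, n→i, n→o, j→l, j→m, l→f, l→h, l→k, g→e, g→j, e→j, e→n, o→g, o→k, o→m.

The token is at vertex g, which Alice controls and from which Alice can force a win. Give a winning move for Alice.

A0 = {h, k}
A1: add {o} — o (Alice) has o→k.
A2: add {m} — m (Alice) has m→o.
A3: add {j} — j (Alice) has j→m.
A4: add {g} — g (Alice) has g→j.
A5 = A4; e.g. e (Bob) can still go to n. Fixed point.
From g, successor j is in the attractor (rank 3); the other successor e is not.

j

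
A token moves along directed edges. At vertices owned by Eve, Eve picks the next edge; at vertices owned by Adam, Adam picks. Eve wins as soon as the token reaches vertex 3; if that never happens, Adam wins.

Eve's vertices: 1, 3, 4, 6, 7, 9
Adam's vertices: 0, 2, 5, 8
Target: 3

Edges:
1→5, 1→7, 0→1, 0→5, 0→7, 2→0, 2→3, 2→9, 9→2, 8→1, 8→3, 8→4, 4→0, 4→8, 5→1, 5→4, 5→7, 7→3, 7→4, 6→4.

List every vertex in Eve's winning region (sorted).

1, 3, 7

A0 = {3}
A1: add {7} — 7 (Eve) has 7→3.
A2: add {1} — 1 (Eve) has 1→7.
A3 = A2; e.g. 0 (Adam) can still go to 5. Fixed point.
Eve's winning region = {1, 3, 7}.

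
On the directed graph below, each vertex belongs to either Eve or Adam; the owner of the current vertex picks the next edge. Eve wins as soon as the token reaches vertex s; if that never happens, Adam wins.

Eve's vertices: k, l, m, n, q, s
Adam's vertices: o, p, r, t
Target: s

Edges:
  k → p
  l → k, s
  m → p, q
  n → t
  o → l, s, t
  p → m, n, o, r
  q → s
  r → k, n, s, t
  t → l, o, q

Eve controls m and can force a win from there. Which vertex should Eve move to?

A0 = {s}
A1: add {l, q} — l (Eve) has l→s; q (Eve) has q→s.
A2: add {m} — m (Eve) has m→q.
A3 = A2; e.g. k (Eve) has no edge into A2. Fixed point.
From m, successor q is in the attractor (rank 1); the other successor p is not.

q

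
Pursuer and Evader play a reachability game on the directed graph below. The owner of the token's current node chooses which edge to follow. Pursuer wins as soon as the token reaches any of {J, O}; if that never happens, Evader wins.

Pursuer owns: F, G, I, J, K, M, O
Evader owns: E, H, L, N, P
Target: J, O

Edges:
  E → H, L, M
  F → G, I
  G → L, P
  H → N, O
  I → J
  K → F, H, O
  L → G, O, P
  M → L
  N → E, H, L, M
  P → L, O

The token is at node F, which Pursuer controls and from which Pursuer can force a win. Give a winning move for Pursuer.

A0 = {J, O}
A1: add {I, K} — I (Pursuer) has I→J; K (Pursuer) has K→O.
A2: add {F} — F (Pursuer) has F→I.
A3 = A2; e.g. E (Evader) can still go to H. Fixed point.
From F, successor I is in the attractor (rank 1); the other successor G is not.

I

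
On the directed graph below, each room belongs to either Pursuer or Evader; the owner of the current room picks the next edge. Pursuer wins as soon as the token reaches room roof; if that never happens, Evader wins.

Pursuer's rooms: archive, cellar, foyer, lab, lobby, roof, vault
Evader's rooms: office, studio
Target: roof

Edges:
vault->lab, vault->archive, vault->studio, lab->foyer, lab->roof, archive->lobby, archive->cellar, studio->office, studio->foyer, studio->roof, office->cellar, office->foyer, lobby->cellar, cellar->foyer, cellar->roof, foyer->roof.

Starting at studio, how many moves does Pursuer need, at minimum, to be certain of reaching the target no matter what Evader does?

A0 = {roof}
A1: add {cellar, foyer, lab} — lab (Pursuer) has lab→roof; cellar (Pursuer) has cellar→roof; foyer (Pursuer) has foyer→roof.
A2: add {archive, lobby, office, vault} — vault (Pursuer) has vault→lab; archive (Pursuer) has archive→cellar; office (Evader): all of {cellar, foyer} already in; lobby (Pursuer) has lobby→cellar.
A3: add {studio} — studio (Evader): all of {office, foyer, roof} already in.
A3 = all vertices. Fixed point.
studio enters the attractor at level 3, so Pursuer can force the target in 3 moves from there.

3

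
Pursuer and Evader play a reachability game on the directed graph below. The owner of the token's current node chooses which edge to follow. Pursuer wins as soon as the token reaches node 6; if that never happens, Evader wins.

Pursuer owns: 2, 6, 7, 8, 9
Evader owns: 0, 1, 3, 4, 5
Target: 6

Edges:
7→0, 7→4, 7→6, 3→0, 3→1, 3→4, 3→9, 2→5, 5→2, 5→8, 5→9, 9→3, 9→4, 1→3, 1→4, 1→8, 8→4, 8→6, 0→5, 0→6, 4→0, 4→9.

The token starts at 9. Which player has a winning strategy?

A0 = {6}
A1: add {7, 8} — 7 (Pursuer) has 7→6; 8 (Pursuer) has 8→6.
A2 = A1; e.g. 0 (Evader) can still go to 5. Fixed point.
9 never enters the attractor, so Evader can avoid the target forever.

Evader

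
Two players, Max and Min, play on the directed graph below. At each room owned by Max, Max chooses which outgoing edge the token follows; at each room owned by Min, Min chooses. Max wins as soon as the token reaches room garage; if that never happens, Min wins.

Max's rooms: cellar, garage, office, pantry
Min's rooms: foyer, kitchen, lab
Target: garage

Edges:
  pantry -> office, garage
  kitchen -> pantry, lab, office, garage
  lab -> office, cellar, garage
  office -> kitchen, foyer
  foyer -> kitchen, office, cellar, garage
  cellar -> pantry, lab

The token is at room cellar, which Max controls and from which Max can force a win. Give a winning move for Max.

pantry

A0 = {garage}
A1: add {pantry} — pantry (Max) has pantry→garage.
A2: add {cellar} — cellar (Max) has cellar→pantry.
A3 = A2; e.g. kitchen (Min) can still go to lab. Fixed point.
From cellar, successor pantry is in the attractor (rank 1); the other successor lab is not.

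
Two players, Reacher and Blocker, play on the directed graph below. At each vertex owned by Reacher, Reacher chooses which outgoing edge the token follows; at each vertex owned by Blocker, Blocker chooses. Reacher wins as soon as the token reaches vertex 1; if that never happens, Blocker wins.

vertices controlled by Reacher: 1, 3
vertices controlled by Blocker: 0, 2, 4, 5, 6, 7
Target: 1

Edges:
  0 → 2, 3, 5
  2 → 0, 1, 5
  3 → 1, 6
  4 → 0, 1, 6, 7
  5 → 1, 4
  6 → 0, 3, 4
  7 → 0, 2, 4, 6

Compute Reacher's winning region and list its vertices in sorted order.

A0 = {1}
A1: add {3} — 3 (Reacher) has 3→1.
A2 = A1; e.g. 0 (Blocker) can still go to 2. Fixed point.
Reacher's winning region = {1, 3}.

1, 3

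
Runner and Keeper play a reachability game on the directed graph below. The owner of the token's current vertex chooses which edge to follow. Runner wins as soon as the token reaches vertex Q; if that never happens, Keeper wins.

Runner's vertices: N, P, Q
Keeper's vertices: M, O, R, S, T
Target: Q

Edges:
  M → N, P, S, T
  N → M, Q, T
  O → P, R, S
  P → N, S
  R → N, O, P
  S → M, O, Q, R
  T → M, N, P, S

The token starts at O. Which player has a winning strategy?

A0 = {Q}
A1: add {N} — N (Runner) has N→Q.
A2: add {P} — P (Runner) has P→N.
A3 = A2; e.g. M (Keeper) can still go to S. Fixed point.
O never enters the attractor, so Keeper can avoid the target forever.

Keeper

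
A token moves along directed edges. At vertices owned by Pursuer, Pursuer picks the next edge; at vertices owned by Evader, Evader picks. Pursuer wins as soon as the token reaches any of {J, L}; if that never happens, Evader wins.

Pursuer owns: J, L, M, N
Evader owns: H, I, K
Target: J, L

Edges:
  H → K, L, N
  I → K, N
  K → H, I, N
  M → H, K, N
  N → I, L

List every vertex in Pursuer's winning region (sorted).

J, L, M, N

A0 = {J, L}
A1: add {N} — N (Pursuer) has N→L.
A2: add {M} — M (Pursuer) has M→N.
A3 = A2; e.g. H (Evader) can still go to K. Fixed point.
Pursuer's winning region = {J, L, M, N}.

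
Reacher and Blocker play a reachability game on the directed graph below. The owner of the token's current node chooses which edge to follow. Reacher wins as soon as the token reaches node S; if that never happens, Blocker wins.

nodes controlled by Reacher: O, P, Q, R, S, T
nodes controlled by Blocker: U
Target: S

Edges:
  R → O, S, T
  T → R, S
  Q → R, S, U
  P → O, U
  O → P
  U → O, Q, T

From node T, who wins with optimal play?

A0 = {S}
A1: add {Q, R, T} — Q (Reacher) has Q→S; R (Reacher) has R→S; T (Reacher) has T→S.
A2 = A1; e.g. O (Reacher) has no edge into A1. Fixed point.
T ∈ A1, so Reacher can force the target.

Reacher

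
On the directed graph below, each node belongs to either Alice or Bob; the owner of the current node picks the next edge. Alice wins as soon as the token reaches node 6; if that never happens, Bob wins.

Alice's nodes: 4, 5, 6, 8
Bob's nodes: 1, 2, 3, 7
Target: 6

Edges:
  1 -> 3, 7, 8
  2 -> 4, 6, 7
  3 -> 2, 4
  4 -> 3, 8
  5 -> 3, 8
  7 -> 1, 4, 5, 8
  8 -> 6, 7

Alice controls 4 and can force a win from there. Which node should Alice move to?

8

A0 = {6}
A1: add {8} — 8 (Alice) has 8→6.
A2: add {4, 5} — 4 (Alice) has 4→8; 5 (Alice) has 5→8.
A3 = A2; e.g. 1 (Bob) can still go to 3. Fixed point.
From 4, successor 8 is in the attractor (rank 1); the other successor 3 is not.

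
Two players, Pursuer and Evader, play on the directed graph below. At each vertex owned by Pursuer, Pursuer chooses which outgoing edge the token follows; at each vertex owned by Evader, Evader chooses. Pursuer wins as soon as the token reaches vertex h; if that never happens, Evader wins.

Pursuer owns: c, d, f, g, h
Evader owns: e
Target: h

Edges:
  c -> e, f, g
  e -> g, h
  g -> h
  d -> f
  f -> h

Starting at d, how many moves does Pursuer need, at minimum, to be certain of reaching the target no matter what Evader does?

2

A0 = {h}
A1: add {f, g} — f (Pursuer) has f→h; g (Pursuer) has g→h.
A2: add {c, d, e} — c (Pursuer) has c→f; d (Pursuer) has d→f; e (Evader): all of {g, h} already in.
A2 = all vertices. Fixed point.
d enters the attractor at level 2, so Pursuer can force the target in 2 moves from there.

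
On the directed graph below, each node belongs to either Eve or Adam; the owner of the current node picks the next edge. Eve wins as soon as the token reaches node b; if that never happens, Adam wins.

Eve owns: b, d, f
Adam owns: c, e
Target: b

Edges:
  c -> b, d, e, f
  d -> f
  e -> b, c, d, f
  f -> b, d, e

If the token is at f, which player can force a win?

Eve

A0 = {b}
A1: add {f} — f (Eve) has f→b.
f ∈ A1, so Eve can force the target.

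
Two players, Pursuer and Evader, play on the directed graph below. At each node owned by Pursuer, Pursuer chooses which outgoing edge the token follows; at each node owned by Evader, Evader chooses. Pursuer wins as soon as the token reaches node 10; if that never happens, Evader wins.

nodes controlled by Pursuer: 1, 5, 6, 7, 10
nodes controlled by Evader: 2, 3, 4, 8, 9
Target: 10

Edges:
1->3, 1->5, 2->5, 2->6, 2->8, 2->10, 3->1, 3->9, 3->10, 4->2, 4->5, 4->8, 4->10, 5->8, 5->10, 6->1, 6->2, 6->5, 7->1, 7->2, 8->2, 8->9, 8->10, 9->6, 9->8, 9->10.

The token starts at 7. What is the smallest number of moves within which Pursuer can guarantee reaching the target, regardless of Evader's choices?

A0 = {10}
A1: add {5} — 5 (Pursuer) has 5→10.
A2: add {1, 6} — 1 (Pursuer) has 1→5; 6 (Pursuer) has 6→5.
A3: add {7} — 7 (Pursuer) has 7→1.
A4 = A3; e.g. 2 (Evader) can still go to 8. Fixed point.
7 enters the attractor at level 3, so Pursuer can force the target in 3 moves from there.

3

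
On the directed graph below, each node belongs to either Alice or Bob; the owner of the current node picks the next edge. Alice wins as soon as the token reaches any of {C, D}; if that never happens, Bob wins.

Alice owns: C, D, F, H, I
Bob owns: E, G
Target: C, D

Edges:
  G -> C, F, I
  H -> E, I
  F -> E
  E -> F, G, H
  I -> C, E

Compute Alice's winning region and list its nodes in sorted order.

C, D, H, I

A0 = {C, D}
A1: add {I} — I (Alice) has I→C.
A2: add {H} — H (Alice) has H→I.
A3 = A2; e.g. E (Bob) can still go to F. Fixed point.
Alice's winning region = {C, D, H, I}.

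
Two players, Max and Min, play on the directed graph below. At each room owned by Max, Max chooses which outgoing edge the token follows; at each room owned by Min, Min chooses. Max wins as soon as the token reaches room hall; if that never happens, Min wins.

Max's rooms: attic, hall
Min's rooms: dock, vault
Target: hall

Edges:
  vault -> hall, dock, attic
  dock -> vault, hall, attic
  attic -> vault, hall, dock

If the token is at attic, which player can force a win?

A0 = {hall}
A1: add {attic} — attic (Max) has attic→hall.
A2 = A1; e.g. vault (Min) can still go to dock. Fixed point.
attic ∈ A1, so Max can force the target.

Max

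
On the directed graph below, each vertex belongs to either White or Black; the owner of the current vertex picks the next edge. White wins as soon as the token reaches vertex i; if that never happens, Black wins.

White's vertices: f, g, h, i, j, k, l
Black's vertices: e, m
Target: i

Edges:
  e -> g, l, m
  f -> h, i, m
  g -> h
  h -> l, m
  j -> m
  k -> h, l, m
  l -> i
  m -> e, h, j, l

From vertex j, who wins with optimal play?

Black

A0 = {i}
A1: add {f, l} — f (White) has f→i; l (White) has l→i.
A2: add {h, k} — h (White) has h→l; k (White) has k→l.
A3: add {g} — g (White) has g→h.
A4 = A3; e.g. e (Black) can still go to m. Fixed point.
j never enters the attractor, so Black can avoid the target forever.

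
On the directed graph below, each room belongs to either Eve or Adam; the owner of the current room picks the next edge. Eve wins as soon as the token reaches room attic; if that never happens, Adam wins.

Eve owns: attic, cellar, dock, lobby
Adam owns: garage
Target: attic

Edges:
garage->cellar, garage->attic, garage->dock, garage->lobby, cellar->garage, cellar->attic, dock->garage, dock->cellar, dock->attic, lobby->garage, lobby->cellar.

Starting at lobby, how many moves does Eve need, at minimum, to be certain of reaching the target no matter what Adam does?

2

A0 = {attic}
A1: add {cellar, dock} — cellar (Eve) has cellar→attic; dock (Eve) has dock→attic.
A2: add {lobby} — lobby (Eve) has lobby→cellar.
lobby enters the attractor at level 2, so Eve can force the target in 2 moves from there.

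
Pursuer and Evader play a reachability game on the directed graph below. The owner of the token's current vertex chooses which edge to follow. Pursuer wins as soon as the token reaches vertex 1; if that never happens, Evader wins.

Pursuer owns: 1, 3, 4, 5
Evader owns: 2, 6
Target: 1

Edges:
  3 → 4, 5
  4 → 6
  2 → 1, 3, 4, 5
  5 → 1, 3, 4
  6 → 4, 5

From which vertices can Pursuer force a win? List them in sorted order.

1, 3, 5

A0 = {1}
A1: add {5} — 5 (Pursuer) has 5→1.
A2: add {3} — 3 (Pursuer) has 3→5.
A3 = A2; e.g. 2 (Evader) can still go to 4. Fixed point.
Pursuer's winning region = {1, 3, 5}.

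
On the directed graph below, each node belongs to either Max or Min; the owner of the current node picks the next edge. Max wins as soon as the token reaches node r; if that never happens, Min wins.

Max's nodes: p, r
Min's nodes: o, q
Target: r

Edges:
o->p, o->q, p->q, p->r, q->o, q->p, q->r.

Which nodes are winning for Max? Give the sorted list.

A0 = {r}
A1: add {p} — p (Max) has p→r.
A2 = A1; e.g. o (Min) can still go to q. Fixed point.
Max's winning region = {p, r}.

p, r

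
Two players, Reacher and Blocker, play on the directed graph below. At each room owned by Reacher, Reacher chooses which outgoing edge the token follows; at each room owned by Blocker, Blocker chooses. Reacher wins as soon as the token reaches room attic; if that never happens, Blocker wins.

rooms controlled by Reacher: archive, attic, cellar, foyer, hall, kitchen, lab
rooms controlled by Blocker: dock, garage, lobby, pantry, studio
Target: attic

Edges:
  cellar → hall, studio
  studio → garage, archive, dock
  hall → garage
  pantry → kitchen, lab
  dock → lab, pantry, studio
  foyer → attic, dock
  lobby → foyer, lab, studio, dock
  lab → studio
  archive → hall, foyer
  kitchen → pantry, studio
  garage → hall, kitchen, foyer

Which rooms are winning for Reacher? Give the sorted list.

archive, attic, foyer

A0 = {attic}
A1: add {foyer} — foyer (Reacher) has foyer→attic.
A2: add {archive} — archive (Reacher) has archive→foyer.
A3 = A2; e.g. hall (Reacher) has no edge into A2. Fixed point.
Reacher's winning region = {archive, attic, foyer}.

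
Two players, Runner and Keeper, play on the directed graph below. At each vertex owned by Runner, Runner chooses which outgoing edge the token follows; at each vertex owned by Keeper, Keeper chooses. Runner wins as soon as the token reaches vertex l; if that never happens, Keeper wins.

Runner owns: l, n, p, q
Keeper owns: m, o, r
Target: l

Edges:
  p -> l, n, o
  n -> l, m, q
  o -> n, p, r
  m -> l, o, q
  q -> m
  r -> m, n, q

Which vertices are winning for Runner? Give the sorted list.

l, n, p

A0 = {l}
A1: add {n, p} — n (Runner) has n→l; p (Runner) has p→l.
A2 = A1; e.g. m (Keeper) can still go to o. Fixed point.
Runner's winning region = {l, n, p}.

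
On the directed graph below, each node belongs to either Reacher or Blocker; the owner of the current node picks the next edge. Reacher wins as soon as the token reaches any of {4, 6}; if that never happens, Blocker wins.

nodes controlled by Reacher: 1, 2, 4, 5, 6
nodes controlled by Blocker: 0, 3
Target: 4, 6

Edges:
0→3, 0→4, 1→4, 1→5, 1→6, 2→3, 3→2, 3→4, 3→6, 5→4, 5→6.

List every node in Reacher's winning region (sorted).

A0 = {4, 6}
A1: add {1, 5} — 1 (Reacher) has 1→4; 5 (Reacher) has 5→4.
A2 = A1; e.g. 0 (Blocker) can still go to 3. Fixed point.
Reacher's winning region = {1, 4, 5, 6}.

1, 4, 5, 6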